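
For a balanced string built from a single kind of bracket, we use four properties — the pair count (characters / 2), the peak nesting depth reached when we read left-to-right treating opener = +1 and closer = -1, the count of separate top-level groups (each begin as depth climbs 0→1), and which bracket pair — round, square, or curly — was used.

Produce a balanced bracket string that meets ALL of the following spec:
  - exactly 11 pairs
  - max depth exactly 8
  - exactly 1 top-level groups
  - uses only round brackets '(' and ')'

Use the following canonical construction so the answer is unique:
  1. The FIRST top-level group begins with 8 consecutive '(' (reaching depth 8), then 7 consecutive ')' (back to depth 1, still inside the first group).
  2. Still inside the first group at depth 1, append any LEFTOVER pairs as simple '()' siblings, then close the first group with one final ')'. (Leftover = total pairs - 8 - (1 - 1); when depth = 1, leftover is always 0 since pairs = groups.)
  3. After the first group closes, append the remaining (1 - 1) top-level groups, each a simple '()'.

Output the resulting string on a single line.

Spec: pairs=11 depth=8 groups=1
Leftover pairs = 11 - 8 - (1-1) = 3
First group: deep chain of depth 8 + 3 sibling pairs
Remaining 0 groups: simple '()' each

Answer: (((((((()))))))()()())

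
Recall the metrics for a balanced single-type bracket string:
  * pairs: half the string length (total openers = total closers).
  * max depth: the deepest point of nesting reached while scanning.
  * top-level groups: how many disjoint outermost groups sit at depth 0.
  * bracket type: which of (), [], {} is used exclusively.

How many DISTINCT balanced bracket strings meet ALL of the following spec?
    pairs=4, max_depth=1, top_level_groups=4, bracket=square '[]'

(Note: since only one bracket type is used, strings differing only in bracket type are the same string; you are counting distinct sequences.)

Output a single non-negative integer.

Answer: 1

Derivation:
Spec: pairs=4 depth=1 groups=4
Count(depth <= 1) = 1
Count(depth <= 0) = 0
Count(depth == 1) = 1 - 0 = 1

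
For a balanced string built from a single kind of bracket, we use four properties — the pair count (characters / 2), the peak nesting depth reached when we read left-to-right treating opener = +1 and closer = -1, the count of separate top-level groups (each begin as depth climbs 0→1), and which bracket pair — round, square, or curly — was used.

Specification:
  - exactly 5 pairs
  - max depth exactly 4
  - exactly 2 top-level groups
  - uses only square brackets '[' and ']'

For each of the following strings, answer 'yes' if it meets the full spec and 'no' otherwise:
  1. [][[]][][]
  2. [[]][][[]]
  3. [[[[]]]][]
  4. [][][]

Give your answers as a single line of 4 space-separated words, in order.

Answer: no no yes no

Derivation:
String 1 '[][[]][][]': depth seq [1 0 1 2 1 0 1 0 1 0]
  -> pairs=5 depth=2 groups=4 -> no
String 2 '[[]][][[]]': depth seq [1 2 1 0 1 0 1 2 1 0]
  -> pairs=5 depth=2 groups=3 -> no
String 3 '[[[[]]]][]': depth seq [1 2 3 4 3 2 1 0 1 0]
  -> pairs=5 depth=4 groups=2 -> yes
String 4 '[][][]': depth seq [1 0 1 0 1 0]
  -> pairs=3 depth=1 groups=3 -> no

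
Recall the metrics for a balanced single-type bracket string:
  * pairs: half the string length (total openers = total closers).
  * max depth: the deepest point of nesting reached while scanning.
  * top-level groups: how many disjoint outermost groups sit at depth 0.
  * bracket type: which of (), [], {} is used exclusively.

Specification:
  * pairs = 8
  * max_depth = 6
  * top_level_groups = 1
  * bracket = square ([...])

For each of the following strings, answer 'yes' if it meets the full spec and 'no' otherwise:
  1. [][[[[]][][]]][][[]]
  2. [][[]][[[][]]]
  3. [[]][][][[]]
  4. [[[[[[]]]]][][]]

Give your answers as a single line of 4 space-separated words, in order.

String 1 '[][[[[]][][]]][][[]]': depth seq [1 0 1 2 3 4 3 2 3 2 3 2 1 0 1 0 1 2 1 0]
  -> pairs=10 depth=4 groups=4 -> no
String 2 '[][[]][[[][]]]': depth seq [1 0 1 2 1 0 1 2 3 2 3 2 1 0]
  -> pairs=7 depth=3 groups=3 -> no
String 3 '[[]][][][[]]': depth seq [1 2 1 0 1 0 1 0 1 2 1 0]
  -> pairs=6 depth=2 groups=4 -> no
String 4 '[[[[[[]]]]][][]]': depth seq [1 2 3 4 5 6 5 4 3 2 1 2 1 2 1 0]
  -> pairs=8 depth=6 groups=1 -> yes

Answer: no no no yes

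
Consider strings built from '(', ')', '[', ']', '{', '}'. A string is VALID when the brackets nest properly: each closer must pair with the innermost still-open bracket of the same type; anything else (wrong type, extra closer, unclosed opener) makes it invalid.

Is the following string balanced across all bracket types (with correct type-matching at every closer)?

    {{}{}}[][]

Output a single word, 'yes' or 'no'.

pos 0: push '{'; stack = {
pos 1: push '{'; stack = {{
pos 2: '}' matches '{'; pop; stack = {
pos 3: push '{'; stack = {{
pos 4: '}' matches '{'; pop; stack = {
pos 5: '}' matches '{'; pop; stack = (empty)
pos 6: push '['; stack = [
pos 7: ']' matches '['; pop; stack = (empty)
pos 8: push '['; stack = [
pos 9: ']' matches '['; pop; stack = (empty)
end: stack empty → VALID
Verdict: properly nested → yes

Answer: yes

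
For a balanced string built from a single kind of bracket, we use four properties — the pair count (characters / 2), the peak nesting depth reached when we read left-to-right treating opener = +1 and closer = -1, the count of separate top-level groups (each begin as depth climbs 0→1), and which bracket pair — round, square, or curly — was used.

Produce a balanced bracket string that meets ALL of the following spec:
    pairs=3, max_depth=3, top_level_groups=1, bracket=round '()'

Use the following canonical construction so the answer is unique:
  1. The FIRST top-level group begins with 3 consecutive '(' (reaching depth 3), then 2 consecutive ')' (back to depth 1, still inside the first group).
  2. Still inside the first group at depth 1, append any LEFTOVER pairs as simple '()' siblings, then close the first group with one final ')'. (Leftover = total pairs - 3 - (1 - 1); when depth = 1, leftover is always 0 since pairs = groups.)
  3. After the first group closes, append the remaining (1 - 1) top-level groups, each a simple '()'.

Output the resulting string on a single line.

Spec: pairs=3 depth=3 groups=1
Leftover pairs = 3 - 3 - (1-1) = 0
First group: deep chain of depth 3 + 0 sibling pairs
Remaining 0 groups: simple '()' each

Answer: ((()))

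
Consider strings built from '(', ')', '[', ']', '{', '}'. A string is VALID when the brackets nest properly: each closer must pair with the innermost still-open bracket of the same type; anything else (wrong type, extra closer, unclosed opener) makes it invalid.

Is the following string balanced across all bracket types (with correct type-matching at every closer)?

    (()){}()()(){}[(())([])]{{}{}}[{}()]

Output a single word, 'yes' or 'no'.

pos 0: push '('; stack = (
pos 1: push '('; stack = ((
pos 2: ')' matches '('; pop; stack = (
pos 3: ')' matches '('; pop; stack = (empty)
pos 4: push '{'; stack = {
pos 5: '}' matches '{'; pop; stack = (empty)
pos 6: push '('; stack = (
pos 7: ')' matches '('; pop; stack = (empty)
pos 8: push '('; stack = (
pos 9: ')' matches '('; pop; stack = (empty)
pos 10: push '('; stack = (
pos 11: ')' matches '('; pop; stack = (empty)
pos 12: push '{'; stack = {
pos 13: '}' matches '{'; pop; stack = (empty)
pos 14: push '['; stack = [
pos 15: push '('; stack = [(
pos 16: push '('; stack = [((
pos 17: ')' matches '('; pop; stack = [(
pos 18: ')' matches '('; pop; stack = [
pos 19: push '('; stack = [(
pos 20: push '['; stack = [([
pos 21: ']' matches '['; pop; stack = [(
pos 22: ')' matches '('; pop; stack = [
pos 23: ']' matches '['; pop; stack = (empty)
pos 24: push '{'; stack = {
pos 25: push '{'; stack = {{
pos 26: '}' matches '{'; pop; stack = {
pos 27: push '{'; stack = {{
pos 28: '}' matches '{'; pop; stack = {
pos 29: '}' matches '{'; pop; stack = (empty)
pos 30: push '['; stack = [
pos 31: push '{'; stack = [{
pos 32: '}' matches '{'; pop; stack = [
pos 33: push '('; stack = [(
pos 34: ')' matches '('; pop; stack = [
pos 35: ']' matches '['; pop; stack = (empty)
end: stack empty → VALID
Verdict: properly nested → yes

Answer: yes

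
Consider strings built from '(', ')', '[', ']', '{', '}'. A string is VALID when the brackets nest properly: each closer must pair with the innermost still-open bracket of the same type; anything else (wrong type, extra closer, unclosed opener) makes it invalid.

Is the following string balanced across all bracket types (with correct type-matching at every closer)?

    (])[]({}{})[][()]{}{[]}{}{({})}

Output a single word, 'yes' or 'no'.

Answer: no

Derivation:
pos 0: push '('; stack = (
pos 1: saw closer ']' but top of stack is '(' (expected ')') → INVALID
Verdict: type mismatch at position 1: ']' closes '(' → no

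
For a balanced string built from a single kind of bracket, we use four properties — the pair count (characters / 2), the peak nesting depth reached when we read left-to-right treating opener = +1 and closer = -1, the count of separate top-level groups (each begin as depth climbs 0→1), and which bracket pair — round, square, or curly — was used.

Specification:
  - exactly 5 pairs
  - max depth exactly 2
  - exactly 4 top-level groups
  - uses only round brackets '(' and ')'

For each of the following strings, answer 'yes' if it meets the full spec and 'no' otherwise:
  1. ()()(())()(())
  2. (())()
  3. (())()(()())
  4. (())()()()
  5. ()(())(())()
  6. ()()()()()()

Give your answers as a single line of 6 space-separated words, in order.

String 1 '()()(())()(())': depth seq [1 0 1 0 1 2 1 0 1 0 1 2 1 0]
  -> pairs=7 depth=2 groups=5 -> no
String 2 '(())()': depth seq [1 2 1 0 1 0]
  -> pairs=3 depth=2 groups=2 -> no
String 3 '(())()(()())': depth seq [1 2 1 0 1 0 1 2 1 2 1 0]
  -> pairs=6 depth=2 groups=3 -> no
String 4 '(())()()()': depth seq [1 2 1 0 1 0 1 0 1 0]
  -> pairs=5 depth=2 groups=4 -> yes
String 5 '()(())(())()': depth seq [1 0 1 2 1 0 1 2 1 0 1 0]
  -> pairs=6 depth=2 groups=4 -> no
String 6 '()()()()()()': depth seq [1 0 1 0 1 0 1 0 1 0 1 0]
  -> pairs=6 depth=1 groups=6 -> no

Answer: no no no yes no no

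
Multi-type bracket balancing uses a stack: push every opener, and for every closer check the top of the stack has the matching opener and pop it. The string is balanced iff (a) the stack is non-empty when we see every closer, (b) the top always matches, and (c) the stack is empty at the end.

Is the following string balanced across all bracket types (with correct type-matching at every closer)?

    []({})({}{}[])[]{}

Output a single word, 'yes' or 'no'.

Answer: yes

Derivation:
pos 0: push '['; stack = [
pos 1: ']' matches '['; pop; stack = (empty)
pos 2: push '('; stack = (
pos 3: push '{'; stack = ({
pos 4: '}' matches '{'; pop; stack = (
pos 5: ')' matches '('; pop; stack = (empty)
pos 6: push '('; stack = (
pos 7: push '{'; stack = ({
pos 8: '}' matches '{'; pop; stack = (
pos 9: push '{'; stack = ({
pos 10: '}' matches '{'; pop; stack = (
pos 11: push '['; stack = ([
pos 12: ']' matches '['; pop; stack = (
pos 13: ')' matches '('; pop; stack = (empty)
pos 14: push '['; stack = [
pos 15: ']' matches '['; pop; stack = (empty)
pos 16: push '{'; stack = {
pos 17: '}' matches '{'; pop; stack = (empty)
end: stack empty → VALID
Verdict: properly nested → yes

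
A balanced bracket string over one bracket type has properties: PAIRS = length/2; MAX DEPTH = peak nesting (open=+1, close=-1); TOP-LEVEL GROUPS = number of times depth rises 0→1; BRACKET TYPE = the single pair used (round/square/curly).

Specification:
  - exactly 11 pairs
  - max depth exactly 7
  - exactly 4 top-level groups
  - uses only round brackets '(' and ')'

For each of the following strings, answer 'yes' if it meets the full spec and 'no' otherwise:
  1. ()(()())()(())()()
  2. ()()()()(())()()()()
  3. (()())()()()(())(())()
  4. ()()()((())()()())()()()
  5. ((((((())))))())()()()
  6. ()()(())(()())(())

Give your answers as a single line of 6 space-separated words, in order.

String 1 '()(()())()(())()()': depth seq [1 0 1 2 1 2 1 0 1 0 1 2 1 0 1 0 1 0]
  -> pairs=9 depth=2 groups=6 -> no
String 2 '()()()()(())()()()()': depth seq [1 0 1 0 1 0 1 0 1 2 1 0 1 0 1 0 1 0 1 0]
  -> pairs=10 depth=2 groups=9 -> no
String 3 '(()())()()()(())(())()': depth seq [1 2 1 2 1 0 1 0 1 0 1 0 1 2 1 0 1 2 1 0 1 0]
  -> pairs=11 depth=2 groups=7 -> no
String 4 '()()()((())()()())()()()': depth seq [1 0 1 0 1 0 1 2 3 2 1 2 1 2 1 2 1 0 1 0 1 0 1 0]
  -> pairs=12 depth=3 groups=7 -> no
String 5 '((((((())))))())()()()': depth seq [1 2 3 4 5 6 7 6 5 4 3 2 1 2 1 0 1 0 1 0 1 0]
  -> pairs=11 depth=7 groups=4 -> yes
String 6 '()()(())(()())(())': depth seq [1 0 1 0 1 2 1 0 1 2 1 2 1 0 1 2 1 0]
  -> pairs=9 depth=2 groups=5 -> no

Answer: no no no no yes no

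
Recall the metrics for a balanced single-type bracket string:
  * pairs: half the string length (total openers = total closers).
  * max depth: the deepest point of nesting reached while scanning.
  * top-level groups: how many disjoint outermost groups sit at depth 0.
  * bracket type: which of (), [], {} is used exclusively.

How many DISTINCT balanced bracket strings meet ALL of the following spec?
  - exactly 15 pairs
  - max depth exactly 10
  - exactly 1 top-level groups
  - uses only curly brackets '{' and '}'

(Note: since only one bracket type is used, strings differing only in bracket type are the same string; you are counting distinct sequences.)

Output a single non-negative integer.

Answer: 46305

Derivation:
Spec: pairs=15 depth=10 groups=1
Count(depth <= 10) = 2660139
Count(depth <= 9) = 2613834
Count(depth == 10) = 2660139 - 2613834 = 46305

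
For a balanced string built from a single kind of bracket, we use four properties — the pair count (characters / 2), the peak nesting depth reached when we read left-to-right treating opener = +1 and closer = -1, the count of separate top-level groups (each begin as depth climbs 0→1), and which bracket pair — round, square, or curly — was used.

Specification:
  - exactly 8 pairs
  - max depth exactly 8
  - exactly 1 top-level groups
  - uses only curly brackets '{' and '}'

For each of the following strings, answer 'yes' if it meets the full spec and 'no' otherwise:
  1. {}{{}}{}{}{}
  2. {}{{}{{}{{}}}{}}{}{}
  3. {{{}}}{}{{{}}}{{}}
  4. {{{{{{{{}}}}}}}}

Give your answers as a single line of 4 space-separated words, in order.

String 1 '{}{{}}{}{}{}': depth seq [1 0 1 2 1 0 1 0 1 0 1 0]
  -> pairs=6 depth=2 groups=5 -> no
String 2 '{}{{}{{}{{}}}{}}{}{}': depth seq [1 0 1 2 1 2 3 2 3 4 3 2 1 2 1 0 1 0 1 0]
  -> pairs=10 depth=4 groups=4 -> no
String 3 '{{{}}}{}{{{}}}{{}}': depth seq [1 2 3 2 1 0 1 0 1 2 3 2 1 0 1 2 1 0]
  -> pairs=9 depth=3 groups=4 -> no
String 4 '{{{{{{{{}}}}}}}}': depth seq [1 2 3 4 5 6 7 8 7 6 5 4 3 2 1 0]
  -> pairs=8 depth=8 groups=1 -> yes

Answer: no no no yes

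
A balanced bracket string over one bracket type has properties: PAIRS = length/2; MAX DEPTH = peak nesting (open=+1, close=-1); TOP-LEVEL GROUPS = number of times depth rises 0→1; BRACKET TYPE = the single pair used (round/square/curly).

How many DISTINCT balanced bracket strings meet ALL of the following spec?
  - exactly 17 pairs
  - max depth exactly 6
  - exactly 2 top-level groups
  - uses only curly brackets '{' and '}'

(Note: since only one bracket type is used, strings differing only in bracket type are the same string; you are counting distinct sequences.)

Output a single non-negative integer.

Answer: 9776808

Derivation:
Spec: pairs=17 depth=6 groups=2
Count(depth <= 6) = 21335654
Count(depth <= 5) = 11558846
Count(depth == 6) = 21335654 - 11558846 = 9776808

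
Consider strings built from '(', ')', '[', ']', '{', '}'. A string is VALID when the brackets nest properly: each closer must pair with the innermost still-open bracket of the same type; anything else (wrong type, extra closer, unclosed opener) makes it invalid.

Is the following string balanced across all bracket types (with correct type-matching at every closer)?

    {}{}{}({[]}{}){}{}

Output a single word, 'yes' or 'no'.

Answer: yes

Derivation:
pos 0: push '{'; stack = {
pos 1: '}' matches '{'; pop; stack = (empty)
pos 2: push '{'; stack = {
pos 3: '}' matches '{'; pop; stack = (empty)
pos 4: push '{'; stack = {
pos 5: '}' matches '{'; pop; stack = (empty)
pos 6: push '('; stack = (
pos 7: push '{'; stack = ({
pos 8: push '['; stack = ({[
pos 9: ']' matches '['; pop; stack = ({
pos 10: '}' matches '{'; pop; stack = (
pos 11: push '{'; stack = ({
pos 12: '}' matches '{'; pop; stack = (
pos 13: ')' matches '('; pop; stack = (empty)
pos 14: push '{'; stack = {
pos 15: '}' matches '{'; pop; stack = (empty)
pos 16: push '{'; stack = {
pos 17: '}' matches '{'; pop; stack = (empty)
end: stack empty → VALID
Verdict: properly nested → yes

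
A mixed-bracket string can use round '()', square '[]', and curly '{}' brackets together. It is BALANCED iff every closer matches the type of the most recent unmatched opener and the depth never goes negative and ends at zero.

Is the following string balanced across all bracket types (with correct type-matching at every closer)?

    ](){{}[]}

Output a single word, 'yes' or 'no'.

Answer: no

Derivation:
pos 0: saw closer ']' but stack is empty → INVALID
Verdict: unmatched closer ']' at position 0 → no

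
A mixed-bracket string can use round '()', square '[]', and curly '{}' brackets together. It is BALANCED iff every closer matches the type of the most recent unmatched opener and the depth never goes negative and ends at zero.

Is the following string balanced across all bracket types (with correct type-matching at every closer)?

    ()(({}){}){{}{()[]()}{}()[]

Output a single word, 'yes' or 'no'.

pos 0: push '('; stack = (
pos 1: ')' matches '('; pop; stack = (empty)
pos 2: push '('; stack = (
pos 3: push '('; stack = ((
pos 4: push '{'; stack = (({
pos 5: '}' matches '{'; pop; stack = ((
pos 6: ')' matches '('; pop; stack = (
pos 7: push '{'; stack = ({
pos 8: '}' matches '{'; pop; stack = (
pos 9: ')' matches '('; pop; stack = (empty)
pos 10: push '{'; stack = {
pos 11: push '{'; stack = {{
pos 12: '}' matches '{'; pop; stack = {
pos 13: push '{'; stack = {{
pos 14: push '('; stack = {{(
pos 15: ')' matches '('; pop; stack = {{
pos 16: push '['; stack = {{[
pos 17: ']' matches '['; pop; stack = {{
pos 18: push '('; stack = {{(
pos 19: ')' matches '('; pop; stack = {{
pos 20: '}' matches '{'; pop; stack = {
pos 21: push '{'; stack = {{
pos 22: '}' matches '{'; pop; stack = {
pos 23: push '('; stack = {(
pos 24: ')' matches '('; pop; stack = {
pos 25: push '['; stack = {[
pos 26: ']' matches '['; pop; stack = {
end: stack still non-empty ({) → INVALID
Verdict: unclosed openers at end: { → no

Answer: no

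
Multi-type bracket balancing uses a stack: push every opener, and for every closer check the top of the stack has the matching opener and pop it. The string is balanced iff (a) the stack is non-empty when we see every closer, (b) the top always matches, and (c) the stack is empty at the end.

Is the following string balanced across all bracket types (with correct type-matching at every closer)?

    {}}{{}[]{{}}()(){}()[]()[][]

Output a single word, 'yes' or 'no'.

Answer: no

Derivation:
pos 0: push '{'; stack = {
pos 1: '}' matches '{'; pop; stack = (empty)
pos 2: saw closer '}' but stack is empty → INVALID
Verdict: unmatched closer '}' at position 2 → no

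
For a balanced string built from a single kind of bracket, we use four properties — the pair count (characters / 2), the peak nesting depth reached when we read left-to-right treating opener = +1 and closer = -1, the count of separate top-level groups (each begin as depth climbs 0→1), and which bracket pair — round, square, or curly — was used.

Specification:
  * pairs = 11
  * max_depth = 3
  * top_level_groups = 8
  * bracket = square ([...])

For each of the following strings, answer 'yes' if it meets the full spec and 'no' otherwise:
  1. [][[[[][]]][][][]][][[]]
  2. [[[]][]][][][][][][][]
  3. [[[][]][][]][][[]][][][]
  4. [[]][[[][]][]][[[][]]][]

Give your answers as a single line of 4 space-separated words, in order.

Answer: no yes no no

Derivation:
String 1 '[][[[[][]]][][][]][][[]]': depth seq [1 0 1 2 3 4 3 4 3 2 1 2 1 2 1 2 1 0 1 0 1 2 1 0]
  -> pairs=12 depth=4 groups=4 -> no
String 2 '[[[]][]][][][][][][][]': depth seq [1 2 3 2 1 2 1 0 1 0 1 0 1 0 1 0 1 0 1 0 1 0]
  -> pairs=11 depth=3 groups=8 -> yes
String 3 '[[[][]][][]][][[]][][][]': depth seq [1 2 3 2 3 2 1 2 1 2 1 0 1 0 1 2 1 0 1 0 1 0 1 0]
  -> pairs=12 depth=3 groups=6 -> no
String 4 '[[]][[[][]][]][[[][]]][]': depth seq [1 2 1 0 1 2 3 2 3 2 1 2 1 0 1 2 3 2 3 2 1 0 1 0]
  -> pairs=12 depth=3 groups=4 -> no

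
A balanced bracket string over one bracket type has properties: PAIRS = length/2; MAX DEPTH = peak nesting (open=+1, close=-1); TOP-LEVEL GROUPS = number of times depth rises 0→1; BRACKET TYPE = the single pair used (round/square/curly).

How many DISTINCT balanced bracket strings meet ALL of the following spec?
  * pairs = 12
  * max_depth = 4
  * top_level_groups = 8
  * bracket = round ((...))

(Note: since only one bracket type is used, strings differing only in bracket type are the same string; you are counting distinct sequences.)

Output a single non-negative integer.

Spec: pairs=12 depth=4 groups=8
Count(depth <= 4) = 902
Count(depth <= 3) = 806
Count(depth == 4) = 902 - 806 = 96

Answer: 96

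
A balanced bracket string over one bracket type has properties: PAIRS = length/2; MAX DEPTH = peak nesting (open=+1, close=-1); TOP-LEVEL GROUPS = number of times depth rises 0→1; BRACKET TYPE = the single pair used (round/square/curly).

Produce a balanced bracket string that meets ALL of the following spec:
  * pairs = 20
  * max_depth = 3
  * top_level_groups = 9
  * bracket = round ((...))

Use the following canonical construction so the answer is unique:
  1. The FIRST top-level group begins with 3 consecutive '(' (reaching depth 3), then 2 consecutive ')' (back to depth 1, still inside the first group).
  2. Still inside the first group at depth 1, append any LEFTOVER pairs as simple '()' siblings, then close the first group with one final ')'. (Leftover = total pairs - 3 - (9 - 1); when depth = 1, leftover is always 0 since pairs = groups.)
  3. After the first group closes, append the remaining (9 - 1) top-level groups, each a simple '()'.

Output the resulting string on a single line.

Spec: pairs=20 depth=3 groups=9
Leftover pairs = 20 - 3 - (9-1) = 9
First group: deep chain of depth 3 + 9 sibling pairs
Remaining 8 groups: simple '()' each

Answer: ((())()()()()()()()()())()()()()()()()()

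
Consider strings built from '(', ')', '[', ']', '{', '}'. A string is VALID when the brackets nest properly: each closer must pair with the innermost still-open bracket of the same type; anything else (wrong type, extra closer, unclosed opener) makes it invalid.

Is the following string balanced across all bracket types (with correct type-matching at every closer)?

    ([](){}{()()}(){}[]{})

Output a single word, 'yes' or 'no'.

pos 0: push '('; stack = (
pos 1: push '['; stack = ([
pos 2: ']' matches '['; pop; stack = (
pos 3: push '('; stack = ((
pos 4: ')' matches '('; pop; stack = (
pos 5: push '{'; stack = ({
pos 6: '}' matches '{'; pop; stack = (
pos 7: push '{'; stack = ({
pos 8: push '('; stack = ({(
pos 9: ')' matches '('; pop; stack = ({
pos 10: push '('; stack = ({(
pos 11: ')' matches '('; pop; stack = ({
pos 12: '}' matches '{'; pop; stack = (
pos 13: push '('; stack = ((
pos 14: ')' matches '('; pop; stack = (
pos 15: push '{'; stack = ({
pos 16: '}' matches '{'; pop; stack = (
pos 17: push '['; stack = ([
pos 18: ']' matches '['; pop; stack = (
pos 19: push '{'; stack = ({
pos 20: '}' matches '{'; pop; stack = (
pos 21: ')' matches '('; pop; stack = (empty)
end: stack empty → VALID
Verdict: properly nested → yes

Answer: yes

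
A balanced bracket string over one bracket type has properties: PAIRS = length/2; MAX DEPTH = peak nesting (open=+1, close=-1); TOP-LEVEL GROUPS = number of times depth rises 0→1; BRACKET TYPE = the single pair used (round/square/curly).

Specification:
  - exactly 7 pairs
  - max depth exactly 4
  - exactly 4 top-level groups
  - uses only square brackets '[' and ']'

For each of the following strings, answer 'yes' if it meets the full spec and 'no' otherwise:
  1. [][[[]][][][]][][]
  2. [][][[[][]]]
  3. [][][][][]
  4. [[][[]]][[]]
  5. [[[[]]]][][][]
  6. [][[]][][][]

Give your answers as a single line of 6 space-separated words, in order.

Answer: no no no no yes no

Derivation:
String 1 '[][[[]][][][]][][]': depth seq [1 0 1 2 3 2 1 2 1 2 1 2 1 0 1 0 1 0]
  -> pairs=9 depth=3 groups=4 -> no
String 2 '[][][[[][]]]': depth seq [1 0 1 0 1 2 3 2 3 2 1 0]
  -> pairs=6 depth=3 groups=3 -> no
String 3 '[][][][][]': depth seq [1 0 1 0 1 0 1 0 1 0]
  -> pairs=5 depth=1 groups=5 -> no
String 4 '[[][[]]][[]]': depth seq [1 2 1 2 3 2 1 0 1 2 1 0]
  -> pairs=6 depth=3 groups=2 -> no
String 5 '[[[[]]]][][][]': depth seq [1 2 3 4 3 2 1 0 1 0 1 0 1 0]
  -> pairs=7 depth=4 groups=4 -> yes
String 6 '[][[]][][][]': depth seq [1 0 1 2 1 0 1 0 1 0 1 0]
  -> pairs=6 depth=2 groups=5 -> no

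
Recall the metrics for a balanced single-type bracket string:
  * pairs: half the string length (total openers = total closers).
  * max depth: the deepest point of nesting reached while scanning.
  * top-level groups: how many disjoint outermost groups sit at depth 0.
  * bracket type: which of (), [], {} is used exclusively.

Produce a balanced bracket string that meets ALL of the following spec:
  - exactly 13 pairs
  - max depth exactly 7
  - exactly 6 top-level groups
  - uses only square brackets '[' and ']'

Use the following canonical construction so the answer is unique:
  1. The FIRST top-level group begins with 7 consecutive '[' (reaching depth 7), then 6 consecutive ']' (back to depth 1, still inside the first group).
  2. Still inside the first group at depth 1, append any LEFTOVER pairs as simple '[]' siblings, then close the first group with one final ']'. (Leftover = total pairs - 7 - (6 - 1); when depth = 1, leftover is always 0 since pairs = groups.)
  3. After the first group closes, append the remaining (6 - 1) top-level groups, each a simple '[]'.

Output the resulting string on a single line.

Answer: [[[[[[[]]]]]][]][][][][][]

Derivation:
Spec: pairs=13 depth=7 groups=6
Leftover pairs = 13 - 7 - (6-1) = 1
First group: deep chain of depth 7 + 1 sibling pairs
Remaining 5 groups: simple '[]' each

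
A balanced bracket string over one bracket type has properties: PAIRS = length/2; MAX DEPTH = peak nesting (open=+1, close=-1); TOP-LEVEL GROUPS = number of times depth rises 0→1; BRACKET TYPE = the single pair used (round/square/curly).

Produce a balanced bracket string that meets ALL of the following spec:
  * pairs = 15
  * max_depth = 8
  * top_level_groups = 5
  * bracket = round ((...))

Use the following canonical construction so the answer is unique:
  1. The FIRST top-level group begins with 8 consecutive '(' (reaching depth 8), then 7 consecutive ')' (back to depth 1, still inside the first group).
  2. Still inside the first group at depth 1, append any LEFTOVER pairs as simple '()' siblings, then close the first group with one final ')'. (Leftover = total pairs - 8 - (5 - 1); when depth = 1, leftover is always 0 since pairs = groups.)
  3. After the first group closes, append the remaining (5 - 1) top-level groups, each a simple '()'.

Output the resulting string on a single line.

Spec: pairs=15 depth=8 groups=5
Leftover pairs = 15 - 8 - (5-1) = 3
First group: deep chain of depth 8 + 3 sibling pairs
Remaining 4 groups: simple '()' each

Answer: (((((((()))))))()()())()()()()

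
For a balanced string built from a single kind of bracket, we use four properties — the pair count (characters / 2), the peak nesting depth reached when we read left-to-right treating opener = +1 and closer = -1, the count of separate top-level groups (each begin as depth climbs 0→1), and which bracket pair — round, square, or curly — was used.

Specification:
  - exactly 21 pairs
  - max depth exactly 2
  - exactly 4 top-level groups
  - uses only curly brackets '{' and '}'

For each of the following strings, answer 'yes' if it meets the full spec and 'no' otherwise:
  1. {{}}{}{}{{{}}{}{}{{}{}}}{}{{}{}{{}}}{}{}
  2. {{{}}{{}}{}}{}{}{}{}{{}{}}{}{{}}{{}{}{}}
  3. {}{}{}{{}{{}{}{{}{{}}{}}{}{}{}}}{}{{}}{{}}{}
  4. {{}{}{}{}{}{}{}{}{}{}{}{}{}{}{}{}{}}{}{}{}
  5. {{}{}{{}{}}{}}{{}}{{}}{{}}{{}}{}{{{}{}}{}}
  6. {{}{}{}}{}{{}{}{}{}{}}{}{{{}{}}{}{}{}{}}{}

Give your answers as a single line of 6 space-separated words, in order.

String 1 '{{}}{}{}{{{}}{}{}{{}{}}}{}{{}{}{{}}}{}{}': depth seq [1 2 1 0 1 0 1 0 1 2 3 2 1 2 1 2 1 2 3 2 3 2 1 0 1 0 1 2 1 2 1 2 3 2 1 0 1 0 1 0]
  -> pairs=20 depth=3 groups=8 -> no
String 2 '{{{}}{{}}{}}{}{}{}{}{{}{}}{}{{}}{{}{}{}}': depth seq [1 2 3 2 1 2 3 2 1 2 1 0 1 0 1 0 1 0 1 0 1 2 1 2 1 0 1 0 1 2 1 0 1 2 1 2 1 2 1 0]
  -> pairs=20 depth=3 groups=9 -> no
String 3 '{}{}{}{{}{{}{}{{}{{}}{}}{}{}{}}}{}{{}}{{}}{}': depth seq [1 0 1 0 1 0 1 2 1 2 3 2 3 2 3 4 3 4 5 4 3 4 3 2 3 2 3 2 3 2 1 0 1 0 1 2 1 0 1 2 1 0 1 0]
  -> pairs=22 depth=5 groups=8 -> no
String 4 '{{}{}{}{}{}{}{}{}{}{}{}{}{}{}{}{}{}}{}{}{}': depth seq [1 2 1 2 1 2 1 2 1 2 1 2 1 2 1 2 1 2 1 2 1 2 1 2 1 2 1 2 1 2 1 2 1 2 1 0 1 0 1 0 1 0]
  -> pairs=21 depth=2 groups=4 -> yes
String 5 '{{}{}{{}{}}{}}{{}}{{}}{{}}{{}}{}{{{}{}}{}}': depth seq [1 2 1 2 1 2 3 2 3 2 1 2 1 0 1 2 1 0 1 2 1 0 1 2 1 0 1 2 1 0 1 0 1 2 3 2 3 2 1 2 1 0]
  -> pairs=21 depth=3 groups=7 -> no
String 6 '{{}{}{}}{}{{}{}{}{}{}}{}{{{}{}}{}{}{}{}}{}': depth seq [1 2 1 2 1 2 1 0 1 0 1 2 1 2 1 2 1 2 1 2 1 0 1 0 1 2 3 2 3 2 1 2 1 2 1 2 1 2 1 0 1 0]
  -> pairs=21 depth=3 groups=6 -> no

Answer: no no no yes no no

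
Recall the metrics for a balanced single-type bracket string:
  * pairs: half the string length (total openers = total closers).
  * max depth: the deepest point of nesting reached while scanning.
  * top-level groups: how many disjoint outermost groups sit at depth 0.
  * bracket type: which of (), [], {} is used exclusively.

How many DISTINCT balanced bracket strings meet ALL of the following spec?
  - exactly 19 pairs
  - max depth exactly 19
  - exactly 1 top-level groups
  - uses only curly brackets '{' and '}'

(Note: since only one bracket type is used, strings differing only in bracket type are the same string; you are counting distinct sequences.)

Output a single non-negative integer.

Answer: 1

Derivation:
Spec: pairs=19 depth=19 groups=1
Count(depth <= 19) = 477638700
Count(depth <= 18) = 477638699
Count(depth == 19) = 477638700 - 477638699 = 1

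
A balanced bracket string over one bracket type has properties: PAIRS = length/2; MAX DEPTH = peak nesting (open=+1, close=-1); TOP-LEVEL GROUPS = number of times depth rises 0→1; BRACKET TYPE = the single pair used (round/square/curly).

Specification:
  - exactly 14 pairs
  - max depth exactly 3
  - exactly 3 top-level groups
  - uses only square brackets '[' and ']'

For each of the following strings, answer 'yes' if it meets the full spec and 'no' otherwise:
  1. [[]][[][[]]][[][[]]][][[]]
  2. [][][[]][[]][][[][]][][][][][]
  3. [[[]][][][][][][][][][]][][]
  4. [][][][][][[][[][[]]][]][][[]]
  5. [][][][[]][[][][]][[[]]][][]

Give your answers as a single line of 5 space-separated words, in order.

String 1 '[[]][[][[]]][[][[]]][][[]]': depth seq [1 2 1 0 1 2 1 2 3 2 1 0 1 2 1 2 3 2 1 0 1 0 1 2 1 0]
  -> pairs=13 depth=3 groups=5 -> no
String 2 '[][][[]][[]][][[][]][][][][][]': depth seq [1 0 1 0 1 2 1 0 1 2 1 0 1 0 1 2 1 2 1 0 1 0 1 0 1 0 1 0 1 0]
  -> pairs=15 depth=2 groups=11 -> no
String 3 '[[[]][][][][][][][][][]][][]': depth seq [1 2 3 2 1 2 1 2 1 2 1 2 1 2 1 2 1 2 1 2 1 2 1 0 1 0 1 0]
  -> pairs=14 depth=3 groups=3 -> yes
String 4 '[][][][][][[][[][[]]][]][][[]]': depth seq [1 0 1 0 1 0 1 0 1 0 1 2 1 2 3 2 3 4 3 2 1 2 1 0 1 0 1 2 1 0]
  -> pairs=15 depth=4 groups=8 -> no
String 5 '[][][][[]][[][][]][[[]]][][]': depth seq [1 0 1 0 1 0 1 2 1 0 1 2 1 2 1 2 1 0 1 2 3 2 1 0 1 0 1 0]
  -> pairs=14 depth=3 groups=8 -> no

Answer: no no yes no no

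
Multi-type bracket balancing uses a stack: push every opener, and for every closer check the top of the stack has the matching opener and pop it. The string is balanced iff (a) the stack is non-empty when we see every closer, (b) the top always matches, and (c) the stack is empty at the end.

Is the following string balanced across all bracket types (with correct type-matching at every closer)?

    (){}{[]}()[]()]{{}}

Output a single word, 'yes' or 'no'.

Answer: no

Derivation:
pos 0: push '('; stack = (
pos 1: ')' matches '('; pop; stack = (empty)
pos 2: push '{'; stack = {
pos 3: '}' matches '{'; pop; stack = (empty)
pos 4: push '{'; stack = {
pos 5: push '['; stack = {[
pos 6: ']' matches '['; pop; stack = {
pos 7: '}' matches '{'; pop; stack = (empty)
pos 8: push '('; stack = (
pos 9: ')' matches '('; pop; stack = (empty)
pos 10: push '['; stack = [
pos 11: ']' matches '['; pop; stack = (empty)
pos 12: push '('; stack = (
pos 13: ')' matches '('; pop; stack = (empty)
pos 14: saw closer ']' but stack is empty → INVALID
Verdict: unmatched closer ']' at position 14 → no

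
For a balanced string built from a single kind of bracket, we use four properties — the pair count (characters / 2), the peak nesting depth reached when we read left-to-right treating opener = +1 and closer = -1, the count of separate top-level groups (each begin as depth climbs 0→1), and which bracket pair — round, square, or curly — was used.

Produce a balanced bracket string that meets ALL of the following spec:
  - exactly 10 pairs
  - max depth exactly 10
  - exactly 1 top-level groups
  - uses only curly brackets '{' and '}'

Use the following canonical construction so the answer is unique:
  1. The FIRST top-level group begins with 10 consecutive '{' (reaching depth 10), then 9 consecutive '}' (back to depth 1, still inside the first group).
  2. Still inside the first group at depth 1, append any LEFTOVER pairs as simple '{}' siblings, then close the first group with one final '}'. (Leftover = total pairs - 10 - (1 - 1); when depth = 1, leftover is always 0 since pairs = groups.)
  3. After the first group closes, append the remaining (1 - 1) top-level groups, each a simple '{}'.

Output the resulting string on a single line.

Answer: {{{{{{{{{{}}}}}}}}}}

Derivation:
Spec: pairs=10 depth=10 groups=1
Leftover pairs = 10 - 10 - (1-1) = 0
First group: deep chain of depth 10 + 0 sibling pairs
Remaining 0 groups: simple '{}' each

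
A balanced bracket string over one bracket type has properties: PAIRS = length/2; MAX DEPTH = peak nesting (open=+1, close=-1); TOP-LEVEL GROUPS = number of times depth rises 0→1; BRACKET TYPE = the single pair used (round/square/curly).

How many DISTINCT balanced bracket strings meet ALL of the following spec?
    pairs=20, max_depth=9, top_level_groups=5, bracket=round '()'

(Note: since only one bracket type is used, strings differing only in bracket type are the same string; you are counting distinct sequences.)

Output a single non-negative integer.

Spec: pairs=20 depth=9 groups=5
Count(depth <= 9) = 459818040
Count(depth <= 8) = 449151560
Count(depth == 9) = 459818040 - 449151560 = 10666480

Answer: 10666480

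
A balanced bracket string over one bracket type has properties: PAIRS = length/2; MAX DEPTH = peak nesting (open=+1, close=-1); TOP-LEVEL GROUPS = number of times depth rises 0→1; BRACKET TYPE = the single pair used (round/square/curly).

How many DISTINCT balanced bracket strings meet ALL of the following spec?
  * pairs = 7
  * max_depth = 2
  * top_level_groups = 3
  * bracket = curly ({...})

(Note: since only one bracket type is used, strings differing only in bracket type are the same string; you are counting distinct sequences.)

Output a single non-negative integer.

Answer: 15

Derivation:
Spec: pairs=7 depth=2 groups=3
Count(depth <= 2) = 15
Count(depth <= 1) = 0
Count(depth == 2) = 15 - 0 = 15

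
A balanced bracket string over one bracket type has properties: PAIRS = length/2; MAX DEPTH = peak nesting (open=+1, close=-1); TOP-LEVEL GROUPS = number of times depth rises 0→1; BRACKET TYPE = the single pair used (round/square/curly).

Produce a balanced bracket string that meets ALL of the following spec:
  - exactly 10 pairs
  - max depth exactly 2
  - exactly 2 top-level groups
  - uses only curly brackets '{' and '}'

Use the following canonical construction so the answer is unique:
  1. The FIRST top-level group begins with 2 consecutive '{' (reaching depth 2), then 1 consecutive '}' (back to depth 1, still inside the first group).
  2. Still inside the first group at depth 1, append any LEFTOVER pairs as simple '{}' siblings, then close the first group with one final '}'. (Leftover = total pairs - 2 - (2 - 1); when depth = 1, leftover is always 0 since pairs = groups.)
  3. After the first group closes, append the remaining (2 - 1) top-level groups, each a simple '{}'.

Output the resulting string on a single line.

Answer: {{}{}{}{}{}{}{}{}}{}

Derivation:
Spec: pairs=10 depth=2 groups=2
Leftover pairs = 10 - 2 - (2-1) = 7
First group: deep chain of depth 2 + 7 sibling pairs
Remaining 1 groups: simple '{}' each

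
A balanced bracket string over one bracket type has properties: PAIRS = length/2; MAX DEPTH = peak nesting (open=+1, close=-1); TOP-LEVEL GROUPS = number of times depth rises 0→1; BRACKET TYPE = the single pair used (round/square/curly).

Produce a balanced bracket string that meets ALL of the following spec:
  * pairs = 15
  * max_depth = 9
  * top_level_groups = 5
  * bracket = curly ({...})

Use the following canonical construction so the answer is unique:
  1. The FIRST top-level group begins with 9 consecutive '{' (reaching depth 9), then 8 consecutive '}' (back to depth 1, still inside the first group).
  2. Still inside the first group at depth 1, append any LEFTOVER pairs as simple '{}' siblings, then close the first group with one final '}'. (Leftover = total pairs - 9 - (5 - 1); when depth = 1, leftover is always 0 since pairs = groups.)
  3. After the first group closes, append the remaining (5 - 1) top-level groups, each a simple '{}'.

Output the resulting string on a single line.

Answer: {{{{{{{{{}}}}}}}}{}{}}{}{}{}{}

Derivation:
Spec: pairs=15 depth=9 groups=5
Leftover pairs = 15 - 9 - (5-1) = 2
First group: deep chain of depth 9 + 2 sibling pairs
Remaining 4 groups: simple '{}' each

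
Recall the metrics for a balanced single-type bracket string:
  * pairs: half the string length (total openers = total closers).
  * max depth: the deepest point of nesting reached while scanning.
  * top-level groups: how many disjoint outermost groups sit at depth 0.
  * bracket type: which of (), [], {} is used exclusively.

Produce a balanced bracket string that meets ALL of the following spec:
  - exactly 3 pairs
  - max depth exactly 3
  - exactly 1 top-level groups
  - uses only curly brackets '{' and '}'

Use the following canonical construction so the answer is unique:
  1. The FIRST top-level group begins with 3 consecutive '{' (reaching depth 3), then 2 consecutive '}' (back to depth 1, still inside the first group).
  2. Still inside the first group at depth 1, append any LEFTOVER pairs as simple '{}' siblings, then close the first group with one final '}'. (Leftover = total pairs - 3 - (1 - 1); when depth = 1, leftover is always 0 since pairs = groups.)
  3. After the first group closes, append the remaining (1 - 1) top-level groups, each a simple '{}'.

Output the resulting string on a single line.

Answer: {{{}}}

Derivation:
Spec: pairs=3 depth=3 groups=1
Leftover pairs = 3 - 3 - (1-1) = 0
First group: deep chain of depth 3 + 0 sibling pairs
Remaining 0 groups: simple '{}' each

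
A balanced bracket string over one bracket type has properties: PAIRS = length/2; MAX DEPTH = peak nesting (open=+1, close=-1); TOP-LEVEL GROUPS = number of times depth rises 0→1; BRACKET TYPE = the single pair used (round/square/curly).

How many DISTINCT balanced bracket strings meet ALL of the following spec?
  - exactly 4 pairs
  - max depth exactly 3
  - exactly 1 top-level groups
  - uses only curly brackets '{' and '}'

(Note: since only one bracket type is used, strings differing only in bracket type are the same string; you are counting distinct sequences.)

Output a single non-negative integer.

Answer: 3

Derivation:
Spec: pairs=4 depth=3 groups=1
Count(depth <= 3) = 4
Count(depth <= 2) = 1
Count(depth == 3) = 4 - 1 = 3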